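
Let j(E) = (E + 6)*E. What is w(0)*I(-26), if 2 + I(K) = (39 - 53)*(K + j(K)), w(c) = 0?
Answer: 0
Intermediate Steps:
j(E) = E*(6 + E) (j(E) = (6 + E)*E = E*(6 + E))
I(K) = -2 - 14*K - 14*K*(6 + K) (I(K) = -2 + (39 - 53)*(K + K*(6 + K)) = -2 - 14*(K + K*(6 + K)) = -2 + (-14*K - 14*K*(6 + K)) = -2 - 14*K - 14*K*(6 + K))
w(0)*I(-26) = 0*(-2 - 98*(-26) - 14*(-26)²) = 0*(-2 + 2548 - 14*676) = 0*(-2 + 2548 - 9464) = 0*(-6918) = 0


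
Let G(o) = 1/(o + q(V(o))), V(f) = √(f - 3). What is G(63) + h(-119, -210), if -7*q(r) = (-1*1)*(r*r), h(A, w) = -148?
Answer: -74141/501 ≈ -147.99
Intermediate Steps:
V(f) = √(-3 + f)
q(r) = r²/7 (q(r) = -(-1*1)*r*r/7 = -(-1)*r²/7 = r²/7)
G(o) = 1/(-3/7 + 8*o/7) (G(o) = 1/(o + (√(-3 + o))²/7) = 1/(o + (-3 + o)/7) = 1/(o + (-3/7 + o/7)) = 1/(-3/7 + 8*o/7))
G(63) + h(-119, -210) = 7/(-3 + 8*63) - 148 = 7/(-3 + 504) - 148 = 7/501 - 148 = -74141/501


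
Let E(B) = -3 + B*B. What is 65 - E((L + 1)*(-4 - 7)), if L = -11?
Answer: -12032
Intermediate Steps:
E(B) = -3 + B²
65 - E((L + 1)*(-4 - 7)) = 65 - (-3 + ((-11 + 1)*(-4 - 7))²) = 65 - (-3 + (-10*(-11))²) = 65 - (-3 + 110²) = 65 - (-3 + 12100) = 65 - 1*12097 = 65 - 12097 = -12032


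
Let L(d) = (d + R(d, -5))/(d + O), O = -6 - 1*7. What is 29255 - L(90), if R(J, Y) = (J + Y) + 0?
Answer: 321780/11 ≈ 29253.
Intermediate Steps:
R(J, Y) = J + Y
O = -13 (O = -6 - 7 = -13)
L(d) = (-5 + 2*d)/(-13 + d) (L(d) = (d + (d - 5))/(d - 13) = (d + (-5 + d))/(-13 + d) = (-5 + 2*d)/(-13 + d))
29255 - L(90) = 29255 - (-5 + 2*90)/(-13 + 90) = 29255 - (-5 + 180)/77 = 29255 - 175/77 = 29255 - 1*25/11 = 29255 - 25/11 = 321780/11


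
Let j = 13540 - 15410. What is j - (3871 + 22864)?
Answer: -28605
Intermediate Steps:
j = -1870
j - (3871 + 22864) = -1870 - (3871 + 22864) = -1870 - 1*26735 = -1870 - 26735 = -28605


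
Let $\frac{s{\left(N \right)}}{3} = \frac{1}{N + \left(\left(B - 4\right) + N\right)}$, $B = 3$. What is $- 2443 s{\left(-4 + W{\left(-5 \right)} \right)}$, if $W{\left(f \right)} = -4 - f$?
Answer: $1047$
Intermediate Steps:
$s{\left(N \right)} = \frac{3}{-1 + 2 N}$ ($s{\left(N \right)} = \frac{3}{N + \left(\left(3 - 4\right) + N\right)} = \frac{3}{N + \left(-1 + N\right)} = \frac{3}{-1 + 2 N}$)
$- 2443 s{\left(-4 + W{\left(-5 \right)} \right)} = - 2443 \frac{3}{-1 + 2 \left(-4 - -1\right)} = - 2443 \frac{3}{-1 + 2 \left(-4 + \left(-4 + 5\right)\right)} = - 2443 \frac{3}{-1 + 2 \left(-4 + 1\right)} = - 2443 \frac{3}{-1 + 2 \left(-3\right)} = - 2443 \frac{3}{-1 - 6} = - 2443 \frac{3}{-7} = - 2443 \cdot 3 \left(- \frac{1}{7}\right) = \left(-2443\right) \left(- \frac{3}{7}\right) = 1047$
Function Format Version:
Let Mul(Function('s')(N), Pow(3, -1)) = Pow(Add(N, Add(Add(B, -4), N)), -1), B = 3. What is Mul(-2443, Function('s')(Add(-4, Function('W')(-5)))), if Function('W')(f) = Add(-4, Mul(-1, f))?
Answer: 1047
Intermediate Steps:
Function('s')(N) = Mul(3, Pow(Add(-1, Mul(2, N)), -1)) (Function('s')(N) = Mul(3, Pow(Add(N, Add(Add(3, -4), N)), -1)) = Mul(3, Pow(Add(N, Add(-1, N)), -1)) = Mul(3, Pow(Add(-1, Mul(2, N)), -1)))
Mul(-2443, Function('s')(Add(-4, Function('W')(-5)))) = Mul(-2443, Mul(3, Pow(Add(-1, Mul(2, Add(-4, Add(-4, Mul(-1, -5))))), -1))) = Mul(-2443, Mul(3, Pow(Add(-1, Mul(2, Add(-4, Add(-4, 5)))), -1))) = Mul(-2443, Mul(3, Pow(Add(-1, Mul(2, Add(-4, 1))), -1))) = Mul(-2443, Mul(3, Pow(Add(-1, Mul(2, -3)), -1))) = Mul(-2443, Mul(3, Pow(Add(-1, -6), -1))) = Mul(-2443, Mul(3, Pow(-7, -1))) = Mul(-2443, Mul(3, Rational(-1, 7))) = Mul(-2443, Rational(-3, 7)) = 1047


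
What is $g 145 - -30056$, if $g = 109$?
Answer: $45861$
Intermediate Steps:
$g 145 - -30056 = 109 \cdot 145 - -30056 = 15805 + 30056 = 45861$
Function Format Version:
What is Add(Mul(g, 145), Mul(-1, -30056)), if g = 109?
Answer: 45861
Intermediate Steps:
Add(Mul(g, 145), Mul(-1, -30056)) = Add(Mul(109, 145), Mul(-1, -30056)) = Add(15805, 30056) = 45861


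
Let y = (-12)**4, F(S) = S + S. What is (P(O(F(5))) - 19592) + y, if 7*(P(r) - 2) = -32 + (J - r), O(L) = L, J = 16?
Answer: 7996/7 ≈ 1142.3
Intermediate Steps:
F(S) = 2*S
P(r) = -2/7 - r/7 (P(r) = 2 + (-32 + (16 - r))/7 = 2 + (-16 - r)/7 = 2 + (-16/7 - r/7) = -2/7 - r/7)
y = 20736
(P(O(F(5))) - 19592) + y = ((-2/7 - 2*5/7) - 19592) + 20736 = ((-2/7 - 1/7*10) - 19592) + 20736 = ((-2/7 - 10/7) - 19592) + 20736 = (-12/7 - 19592) + 20736 = -137156/7 + 20736 = 7996/7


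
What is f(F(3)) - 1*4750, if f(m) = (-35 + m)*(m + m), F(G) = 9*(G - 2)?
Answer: -5218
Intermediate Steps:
F(G) = -18 + 9*G (F(G) = 9*(-2 + G) = -18 + 9*G)
f(m) = 2*m*(-35 + m) (f(m) = (-35 + m)*(2*m) = 2*m*(-35 + m))
f(F(3)) - 1*4750 = 2*(-18 + 9*3)*(-35 + (-18 + 9*3)) - 1*4750 = 2*(-18 + 27)*(-35 + (-18 + 27)) - 4750 = 2*9*(-35 + 9) - 4750 = 2*9*(-26) - 4750 = -468 - 4750 = -5218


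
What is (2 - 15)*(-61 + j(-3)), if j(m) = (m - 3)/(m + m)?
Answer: 780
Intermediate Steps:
j(m) = (-3 + m)/(2*m) (j(m) = (-3 + m)/((2*m)) = (-3 + m)*(1/(2*m)) = (-3 + m)/(2*m))
(2 - 15)*(-61 + j(-3)) = (2 - 15)*(-61 + (1/2)*(-3 - 3)/(-3)) = -13*(-61 + (1/2)*(-1/3)*(-6)) = -13*(-61 + 1) = -13*(-60) = 780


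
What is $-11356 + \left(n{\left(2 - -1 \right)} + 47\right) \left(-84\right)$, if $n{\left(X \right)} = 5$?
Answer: $-15724$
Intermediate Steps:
$-11356 + \left(n{\left(2 - -1 \right)} + 47\right) \left(-84\right) = -11356 + \left(5 + 47\right) \left(-84\right) = -11356 + 52 \left(-84\right) = -11356 - 4368 = -15724$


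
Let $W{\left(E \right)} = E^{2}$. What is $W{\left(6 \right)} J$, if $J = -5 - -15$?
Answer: $360$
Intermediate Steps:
$J = 10$ ($J = -5 + 15 = 10$)
$W{\left(6 \right)} J = 6^{2} \cdot 10 = 36 \cdot 10 = 360$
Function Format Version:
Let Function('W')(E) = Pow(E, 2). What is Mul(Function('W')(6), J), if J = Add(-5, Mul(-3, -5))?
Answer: 360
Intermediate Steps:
J = 10 (J = Add(-5, 15) = 10)
Mul(Function('W')(6), J) = Mul(Pow(6, 2), 10) = Mul(36, 10) = 360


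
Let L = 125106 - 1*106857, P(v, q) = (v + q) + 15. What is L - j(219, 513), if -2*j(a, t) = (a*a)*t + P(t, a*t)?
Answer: 12376683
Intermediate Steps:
P(v, q) = 15 + q + v (P(v, q) = (q + v) + 15 = 15 + q + v)
j(a, t) = -15/2 - t/2 - a*t/2 - t*a²/2 (j(a, t) = -((a*a)*t + (15 + a*t + t))/2 = -(a²*t + (15 + t + a*t))/2 = -(t*a² + (15 + t + a*t))/2 = -(15 + t + a*t + t*a²)/2 = -15/2 - t/2 - a*t/2 - t*a²/2)
L = 18249 (L = 125106 - 106857 = 18249)
L - j(219, 513) = 18249 - (-15/2 - ½*513 - ½*219*513 - ½*513*219²) = 18249 - (-15/2 - 513/2 - 112347/2 - ½*513*47961) = 18249 - (-15/2 - 513/2 - 112347/2 - 24603993/2) = 18249 - 1*(-12358434) = 18249 + 12358434 = 12376683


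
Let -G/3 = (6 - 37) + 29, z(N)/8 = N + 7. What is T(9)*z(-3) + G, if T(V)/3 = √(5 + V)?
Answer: 6 + 96*√14 ≈ 365.20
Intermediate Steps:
T(V) = 3*√(5 + V)
z(N) = 56 + 8*N (z(N) = 8*(N + 7) = 8*(7 + N) = 56 + 8*N)
G = 6 (G = -3*((6 - 37) + 29) = -3*(-31 + 29) = -3*(-2) = 6)
T(9)*z(-3) + G = (3*√(5 + 9))*(56 + 8*(-3)) + 6 = (3*√14)*(56 - 24) + 6 = (3*√14)*32 + 6 = 96*√14 + 6 = 6 + 96*√14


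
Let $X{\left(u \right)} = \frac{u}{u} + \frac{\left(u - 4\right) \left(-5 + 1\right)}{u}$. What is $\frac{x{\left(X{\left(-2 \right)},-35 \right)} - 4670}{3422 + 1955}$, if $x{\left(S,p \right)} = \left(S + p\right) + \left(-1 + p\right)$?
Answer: $- \frac{4752}{5377} \approx -0.88376$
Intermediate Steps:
$X{\left(u \right)} = 1 + \frac{16 - 4 u}{u}$ ($X{\left(u \right)} = 1 + \frac{\left(-4 + u\right) \left(-4\right)}{u} = 1 + \frac{16 - 4 u}{u}$)
$x{\left(S,p \right)} = -1 + S + 2 p$
$\frac{x{\left(X{\left(-2 \right)},-35 \right)} - 4670}{3422 + 1955} = \frac{\left(-1 + \left(-3 + \frac{16}{-2}\right) + 2 \left(-35\right)\right) - 4670}{3422 + 1955} = \frac{\left(-1 + \left(-3 + 16 \left(- \frac{1}{2}\right)\right) - 70\right) - 4670}{5377} = \left(\left(-1 - 11 - 70\right) - 4670\right) \frac{1}{5377} = \left(-82 - 4670\right) \frac{1}{5377} = \left(-4752\right) \frac{1}{5377} = - \frac{4752}{5377}$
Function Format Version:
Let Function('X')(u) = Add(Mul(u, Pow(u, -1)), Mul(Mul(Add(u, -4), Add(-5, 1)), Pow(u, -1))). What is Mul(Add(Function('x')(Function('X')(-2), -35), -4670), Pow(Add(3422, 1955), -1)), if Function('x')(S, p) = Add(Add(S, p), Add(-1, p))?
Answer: Rational(-4752, 5377) ≈ -0.88376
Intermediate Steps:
Function('X')(u) = Add(1, Mul(Pow(u, -1), Add(16, Mul(-4, u)))) (Function('X')(u) = Add(1, Mul(Mul(Add(-4, u), -4), Pow(u, -1))) = Add(1, Mul(Add(16, Mul(-4, u)), Pow(u, -1))) = Add(1, Mul(Pow(u, -1), Add(16, Mul(-4, u)))))
Function('x')(S, p) = Add(-1, S, Mul(2, p))
Mul(Add(Function('x')(Function('X')(-2), -35), -4670), Pow(Add(3422, 1955), -1)) = Mul(Add(Add(-1, Add(-3, Mul(16, Pow(-2, -1))), Mul(2, -35)), -4670), Pow(Add(3422, 1955), -1)) = Mul(Add(Add(-1, Add(-3, Mul(16, Rational(-1, 2))), -70), -4670), Pow(5377, -1)) = Mul(Add(Add(-1, Add(-3, -8), -70), -4670), Rational(1, 5377)) = Mul(Add(Add(-1, -11, -70), -4670), Rational(1, 5377)) = Mul(Add(-82, -4670), Rational(1, 5377)) = Mul(-4752, Rational(1, 5377)) = Rational(-4752, 5377)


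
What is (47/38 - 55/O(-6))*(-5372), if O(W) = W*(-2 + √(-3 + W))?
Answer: 690302/741 + 147730*I/13 ≈ 931.58 + 11364.0*I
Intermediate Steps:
(47/38 - 55/O(-6))*(-5372) = (47/38 - 55*(-1/(6*(-2 + √(-3 - 6)))))*(-5372) = (47*(1/38) - 55*(-1/(6*(-2 + √(-9)))))*(-5372) = (47/38 - (55/39 + 55*I/26))*(-5372) = (47/38 - 55*(12 + 18*I)/468)*(-5372) = -126242/19 + 73865*(12 + 18*I)/117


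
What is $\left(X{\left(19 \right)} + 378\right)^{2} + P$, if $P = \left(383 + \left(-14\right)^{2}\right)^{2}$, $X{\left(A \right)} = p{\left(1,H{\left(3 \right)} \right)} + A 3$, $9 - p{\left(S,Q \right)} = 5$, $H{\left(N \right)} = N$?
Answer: $527962$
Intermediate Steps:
$p{\left(S,Q \right)} = 4$ ($p{\left(S,Q \right)} = 9 - 5 = 4$)
$X{\left(A \right)} = 4 + 3 A$ ($X{\left(A \right)} = 4 + A 3 = 4 + 3 A$)
$P = 335241$ ($P = \left(383 + 196\right)^{2} = 579^{2} = 335241$)
$\left(X{\left(19 \right)} + 378\right)^{2} + P = \left(\left(4 + 3 \cdot 19\right) + 378\right)^{2} + 335241 = \left(\left(4 + 57\right) + 378\right)^{2} + 335241 = \left(61 + 378\right)^{2} + 335241 = 439^{2} + 335241 = 192721 + 335241 = 527962$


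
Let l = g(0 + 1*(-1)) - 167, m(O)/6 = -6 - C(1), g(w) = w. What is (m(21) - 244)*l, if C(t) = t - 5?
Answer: 43008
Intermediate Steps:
C(t) = -5 + t
m(O) = -12 (m(O) = 6*(-6 - (-5 + 1)) = 6*(-6 - 1*(-4)) = 6*(-6 + 4) = 6*(-2) = -12)
l = -168 (l = (0 + 1*(-1)) - 167 = (0 - 1) - 167 = -1 - 167 = -168)
(m(21) - 244)*l = (-12 - 244)*(-168) = -256*(-168) = 43008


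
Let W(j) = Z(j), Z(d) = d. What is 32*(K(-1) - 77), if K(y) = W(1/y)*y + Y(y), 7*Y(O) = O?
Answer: -17056/7 ≈ -2436.6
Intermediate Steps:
Y(O) = O/7
W(j) = j
K(y) = 1 + y/7 (K(y) = y/y + y/7 = 1 + y/7)
32*(K(-1) - 77) = 32*((1 + (⅐)*(-1)) - 77) = 32*((1 - ⅐) - 77) = 32*(6/7 - 77) = 32*(-533/7) = -17056/7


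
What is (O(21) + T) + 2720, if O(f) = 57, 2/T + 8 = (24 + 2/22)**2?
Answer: 192326931/69257 ≈ 2777.0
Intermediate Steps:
T = 242/69257 (T = 2/(-8 + (24 + 2/22)**2) = 2/(-8 + (24 + 2*(1/22))**2) = 2/(-8 + (24 + 1/11)**2) = 2/(-8 + (265/11)**2) = 2/(-8 + 70225/121) = 2/(69257/121) = 2*(121/69257) = 242/69257 ≈ 0.0034942)
(O(21) + T) + 2720 = (57 + 242/69257) + 2720 = 3947891/69257 + 2720 = 192326931/69257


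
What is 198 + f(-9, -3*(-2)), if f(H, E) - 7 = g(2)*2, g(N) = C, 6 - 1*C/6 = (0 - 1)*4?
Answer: 325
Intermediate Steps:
C = 60 (C = 36 - 6*(0 - 1)*4 = 36 - (-6)*4 = 36 - 6*(-4) = 36 + 24 = 60)
g(N) = 60
f(H, E) = 127 (f(H, E) = 7 + 60*2 = 7 + 120 = 127)
198 + f(-9, -3*(-2)) = 198 + 127 = 325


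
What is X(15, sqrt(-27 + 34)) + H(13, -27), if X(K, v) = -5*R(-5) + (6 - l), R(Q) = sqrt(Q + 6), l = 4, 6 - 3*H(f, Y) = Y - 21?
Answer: 15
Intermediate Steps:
H(f, Y) = 9 - Y/3 (H(f, Y) = 2 - (Y - 21)/3 = 2 - (-21 + Y)/3 = 2 + (7 - Y/3) = 9 - Y/3)
R(Q) = sqrt(6 + Q)
X(K, v) = -3 (X(K, v) = -5*sqrt(6 - 5) + (6 - 1*4) = -5*sqrt(1) + (6 - 4) = -5*1 + 2 = -5 + 2 = -3)
X(15, sqrt(-27 + 34)) + H(13, -27) = -3 + (9 - 1/3*(-27)) = -3 + (9 + 9) = -3 + 18 = 15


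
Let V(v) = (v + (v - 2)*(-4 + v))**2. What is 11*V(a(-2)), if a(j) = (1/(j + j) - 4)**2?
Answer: 42898653611/65536 ≈ 6.5458e+5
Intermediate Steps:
a(j) = (-4 + 1/(2*j))**2 (a(j) = (1/(2*j) - 4)**2 = (-4 + 1/(2*j))**2)
V(v) = (v + (-4 + v)*(-2 + v))**2 (V(v) = (v + (-2 + v)*(-4 + v))**2 = (v + (-4 + v)*(-2 + v))**2)
11*V(a(-2)) = 11*(8 + ((1/4)*(-1 + 8*(-2))**2/(-2)**2)**2 - 5*(-1 + 8*(-2))**2/(4*(-2)**2))**2 = 11*(8 + ((1/4)*(1/4)*(-1 - 16)**2)**2 - 5*(-1 - 16)**2/(4*4))**2 = 11*(8 + ((1/4)*(1/4)*(-17)**2)**2 - 5*(-17)**2/(4*4))**2 = 11*(8 + ((1/4)*(1/4)*289)**2 - 5*289/(4*4))**2 = 11*(8 + (289/16)**2 - 5*289/16)**2 = 11*(8 + 83521/256 - 1445/16)**2 = 11*(62449/256)**2 = 11*(3899877601/65536) = 42898653611/65536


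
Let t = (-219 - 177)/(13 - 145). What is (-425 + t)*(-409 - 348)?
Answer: 319454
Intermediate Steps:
t = 3 (t = -396/(-132) = -396*(-1/132) = 3)
(-425 + t)*(-409 - 348) = (-425 + 3)*(-409 - 348) = -422*(-757) = 319454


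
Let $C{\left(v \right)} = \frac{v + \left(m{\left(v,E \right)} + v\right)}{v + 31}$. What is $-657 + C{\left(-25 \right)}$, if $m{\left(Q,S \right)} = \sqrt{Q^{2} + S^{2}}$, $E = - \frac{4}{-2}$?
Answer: $- \frac{1996}{3} + \frac{\sqrt{629}}{6} \approx -661.15$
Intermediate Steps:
$E = 2$ ($E = \left(-4\right) \left(- \frac{1}{2}\right) = 2$)
$C{\left(v \right)} = \frac{\sqrt{4 + v^{2}} + 2 v}{31 + v}$ ($C{\left(v \right)} = \frac{v + \left(\sqrt{v^{2} + 2^{2}} + v\right)}{v + 31} = \frac{v + \left(\sqrt{v^{2} + 4} + v\right)}{31 + v} = \frac{v + \left(\sqrt{4 + v^{2}} + v\right)}{31 + v} = \frac{v + \left(v + \sqrt{4 + v^{2}}\right)}{31 + v} = \frac{\sqrt{4 + v^{2}} + 2 v}{31 + v}$)
$-657 + C{\left(-25 \right)} = -657 + \frac{\sqrt{4 + \left(-25\right)^{2}} + 2 \left(-25\right)}{31 - 25} = -657 + \frac{\sqrt{4 + 625} - 50}{6} = -657 + \frac{\sqrt{629} - 50}{6} = -657 + \frac{-50 + \sqrt{629}}{6} = -657 - \left(\frac{25}{3} - \frac{\sqrt{629}}{6}\right) = - \frac{1996}{3} + \frac{\sqrt{629}}{6}$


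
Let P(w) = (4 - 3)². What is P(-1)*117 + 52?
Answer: 169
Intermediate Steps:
P(w) = 1 (P(w) = 1² = 1)
P(-1)*117 + 52 = 1*117 + 52 = 117 + 52 = 169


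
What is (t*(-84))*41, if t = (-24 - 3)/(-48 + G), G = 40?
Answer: -23247/2 ≈ -11624.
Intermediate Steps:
t = 27/8 (t = (-24 - 3)/(-48 + 40) = -27/(-8) = -27*(-⅛) = 27/8 ≈ 3.3750)
(t*(-84))*41 = ((27/8)*(-84))*41 = -567/2*41 = -23247/2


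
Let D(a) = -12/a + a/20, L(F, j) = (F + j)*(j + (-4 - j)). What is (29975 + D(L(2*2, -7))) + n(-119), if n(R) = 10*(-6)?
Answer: 149573/5 ≈ 29915.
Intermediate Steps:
n(R) = -60
L(F, j) = -4*F - 4*j (L(F, j) = (F + j)*(-4) = -4*F - 4*j)
D(a) = -12/a + a/20 (D(a) = -12/a + a*(1/20) = -12/a + a/20)
(29975 + D(L(2*2, -7))) + n(-119) = (29975 + (-12/(-8*2 - 4*(-7)) + (-8*2 - 4*(-7))/20)) - 60 = (29975 + (-12/(-4*4 + 28) + (-4*4 + 28)/20)) - 60 = (29975 + (-12/(-16 + 28) + (-16 + 28)/20)) - 60 = (29975 + (-12/12 + (1/20)*12)) - 60 = (29975 + (-12*1/12 + ⅗)) - 60 = (29975 + (-1 + ⅗)) - 60 = (29975 - ⅖) - 60 = 149873/5 - 60 = 149573/5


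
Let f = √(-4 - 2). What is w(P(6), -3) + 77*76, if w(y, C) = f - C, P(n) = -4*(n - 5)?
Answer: 5855 + I*√6 ≈ 5855.0 + 2.4495*I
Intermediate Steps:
f = I*√6 (f = √(-6) = I*√6 ≈ 2.4495*I)
P(n) = 20 - 4*n (P(n) = -4*(-5 + n) = 20 - 4*n)
w(y, C) = -C + I*√6 (w(y, C) = I*√6 - C = -C + I*√6)
w(P(6), -3) + 77*76 = (-1*(-3) + I*√6) + 77*76 = (3 + I*√6) + 5852 = 5855 + I*√6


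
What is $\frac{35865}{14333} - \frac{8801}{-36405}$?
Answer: $\frac{1431810058}{521792865} \approx 2.744$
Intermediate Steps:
$\frac{35865}{14333} - \frac{8801}{-36405} = 35865 \cdot \frac{1}{14333} - - \frac{8801}{36405} = \frac{35865}{14333} + \frac{8801}{36405} = \frac{1431810058}{521792865}$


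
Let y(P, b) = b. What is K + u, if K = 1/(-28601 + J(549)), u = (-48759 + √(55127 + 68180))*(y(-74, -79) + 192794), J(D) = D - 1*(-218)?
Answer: -261544705126291/27834 + 192715*√123307 ≈ -9.3289e+9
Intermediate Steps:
J(D) = 218 + D (J(D) = D + 218 = 218 + D)
u = -9396590685 + 192715*√123307 (u = (-48759 + √(55127 + 68180))*(-79 + 192794) = (-48759 + √123307)*192715 = -9396590685 + 192715*√123307 ≈ -9.3289e+9)
K = -1/27834 (K = 1/(-28601 + (218 + 549)) = 1/(-28601 + 767) = 1/(-27834) = -1/27834 ≈ -3.5927e-5)
K + u = -1/27834 + (-9396590685 + 192715*√123307) = -261544705126291/27834 + 192715*√123307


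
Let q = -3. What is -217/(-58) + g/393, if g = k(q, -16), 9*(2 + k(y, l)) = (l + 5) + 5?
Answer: 255379/68382 ≈ 3.7346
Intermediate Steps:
k(y, l) = -8/9 + l/9 (k(y, l) = -2 + ((l + 5) + 5)/9 = -2 + ((5 + l) + 5)/9 = -2 + (10 + l)/9 = -2 + (10/9 + l/9) = -8/9 + l/9)
g = -8/3 (g = -8/9 + (⅑)*(-16) = -8/9 - 16/9 = -8/3 ≈ -2.6667)
-217/(-58) + g/393 = -217/(-58) - 8/3/393 = -217*(-1/58) - 8/3*1/393 = 217/58 - 8/1179 = 255379/68382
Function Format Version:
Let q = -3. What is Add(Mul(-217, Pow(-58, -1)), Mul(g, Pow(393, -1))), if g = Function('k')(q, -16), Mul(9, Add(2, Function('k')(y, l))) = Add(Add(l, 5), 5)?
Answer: Rational(255379, 68382) ≈ 3.7346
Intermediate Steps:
Function('k')(y, l) = Add(Rational(-8, 9), Mul(Rational(1, 9), l)) (Function('k')(y, l) = Add(-2, Mul(Rational(1, 9), Add(Add(l, 5), 5))) = Add(-2, Mul(Rational(1, 9), Add(Add(5, l), 5))) = Add(-2, Mul(Rational(1, 9), Add(10, l))) = Add(-2, Add(Rational(10, 9), Mul(Rational(1, 9), l))) = Add(Rational(-8, 9), Mul(Rational(1, 9), l)))
g = Rational(-8, 3) (g = Add(Rational(-8, 9), Mul(Rational(1, 9), -16)) = Add(Rational(-8, 9), Rational(-16, 9)) = Rational(-8, 3) ≈ -2.6667)
Add(Mul(-217, Pow(-58, -1)), Mul(g, Pow(393, -1))) = Add(Mul(-217, Pow(-58, -1)), Mul(Rational(-8, 3), Pow(393, -1))) = Add(Mul(-217, Rational(-1, 58)), Mul(Rational(-8, 3), Rational(1, 393))) = Add(Rational(217, 58), Rational(-8, 1179)) = Rational(255379, 68382)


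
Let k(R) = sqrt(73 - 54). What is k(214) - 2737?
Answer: -2737 + sqrt(19) ≈ -2732.6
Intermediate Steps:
k(R) = sqrt(19)
k(214) - 2737 = sqrt(19) - 2737 = -2737 + sqrt(19)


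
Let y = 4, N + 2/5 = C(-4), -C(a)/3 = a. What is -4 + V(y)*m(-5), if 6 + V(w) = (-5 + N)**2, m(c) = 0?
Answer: -4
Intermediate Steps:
C(a) = -3*a
N = 58/5 (N = -2/5 - 3*(-4) = -2/5 + 12 = 58/5 ≈ 11.600)
V(w) = 939/25 (V(w) = -6 + (-5 + 58/5)**2 = -6 + (33/5)**2 = -6 + 1089/25 = 939/25)
-4 + V(y)*m(-5) = -4 + (939/25)*0 = -4 + 0 = -4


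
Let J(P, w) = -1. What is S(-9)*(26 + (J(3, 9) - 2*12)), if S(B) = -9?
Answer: -9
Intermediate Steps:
S(-9)*(26 + (J(3, 9) - 2*12)) = -9*(26 + (-1 - 2*12)) = -9*(26 + (-1 - 24)) = -9*(26 - 25) = -9*1 = -9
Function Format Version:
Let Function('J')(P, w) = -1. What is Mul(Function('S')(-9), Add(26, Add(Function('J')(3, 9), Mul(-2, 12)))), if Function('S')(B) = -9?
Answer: -9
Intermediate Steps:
Mul(Function('S')(-9), Add(26, Add(Function('J')(3, 9), Mul(-2, 12)))) = Mul(-9, Add(26, Add(-1, Mul(-2, 12)))) = Mul(-9, Add(26, Add(-1, -24))) = Mul(-9, Add(26, -25)) = Mul(-9, 1) = -9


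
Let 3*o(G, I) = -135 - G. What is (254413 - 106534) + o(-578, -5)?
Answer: 444080/3 ≈ 1.4803e+5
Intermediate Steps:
o(G, I) = -45 - G/3 (o(G, I) = (-135 - G)/3 = -45 - G/3)
(254413 - 106534) + o(-578, -5) = (254413 - 106534) + (-45 - ⅓*(-578)) = 147879 + (-45 + 578/3) = 147879 + 443/3 = 444080/3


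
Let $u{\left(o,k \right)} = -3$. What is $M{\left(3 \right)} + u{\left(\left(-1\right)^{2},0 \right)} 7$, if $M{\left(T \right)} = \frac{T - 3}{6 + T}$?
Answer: $-21$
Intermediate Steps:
$M{\left(T \right)} = \frac{-3 + T}{6 + T}$
$M{\left(3 \right)} + u{\left(\left(-1\right)^{2},0 \right)} 7 = \frac{-3 + 3}{6 + 3} - 21 = \frac{1}{9} \cdot 0 - 21 = 0 - 21 = -21$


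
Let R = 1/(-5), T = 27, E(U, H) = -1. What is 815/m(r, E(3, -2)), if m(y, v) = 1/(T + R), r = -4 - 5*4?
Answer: 21842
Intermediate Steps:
R = -1/5 ≈ -0.20000
r = -24 (r = -4 - 20 = -24)
m(y, v) = 5/134 (m(y, v) = 1/(27 - 1/5) = 1/(134/5) = 5/134)
815/m(r, E(3, -2)) = 815/(5/134) = 815*(134/5) = 21842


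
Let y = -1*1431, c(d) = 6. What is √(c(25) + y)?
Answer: 5*I*√57 ≈ 37.749*I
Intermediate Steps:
y = -1431
√(c(25) + y) = √(6 - 1431) = √(-1425) = 5*I*√57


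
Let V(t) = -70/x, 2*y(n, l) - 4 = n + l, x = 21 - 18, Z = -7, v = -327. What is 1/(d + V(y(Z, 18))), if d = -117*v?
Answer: 3/114707 ≈ 2.6154e-5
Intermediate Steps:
x = 3
y(n, l) = 2 + l/2 + n/2 (y(n, l) = 2 + (n + l)/2 = 2 + (l + n)/2 = 2 + (l/2 + n/2) = 2 + l/2 + n/2)
V(t) = -70/3
d = 38259 (d = -117*(-327) = 38259)
1/(d + V(y(Z, 18))) = 1/(38259 - 70/3) = 1/(114707/3) = 3/114707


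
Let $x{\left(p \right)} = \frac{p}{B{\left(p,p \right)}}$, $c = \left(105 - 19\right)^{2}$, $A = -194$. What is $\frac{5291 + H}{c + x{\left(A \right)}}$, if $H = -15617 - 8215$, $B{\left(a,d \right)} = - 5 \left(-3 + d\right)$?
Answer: $- \frac{18262885}{7284866} \approx -2.507$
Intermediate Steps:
$B{\left(a,d \right)} = 15 - 5 d$
$c = 7396$ ($c = 86^{2} = 7396$)
$H = -23832$ ($H = -15617 - 8215 = -23832$)
$x{\left(p \right)} = \frac{p}{15 - 5 p}$
$\frac{5291 + H}{c + x{\left(A \right)}} = \frac{5291 - 23832}{7396 - - \frac{194}{-15 + 5 \left(-194\right)}} = - \frac{18541}{7396 - - \frac{194}{-15 - 970}} = - \frac{18541}{7396 - - \frac{194}{-985}} = - \frac{18541}{7396 - \left(-194\right) \left(- \frac{1}{985}\right)} = - \frac{18541}{7396 - \frac{194}{985}} = - \frac{18541}{\frac{7284866}{985}} = \left(-18541\right) \frac{985}{7284866} = - \frac{18262885}{7284866}$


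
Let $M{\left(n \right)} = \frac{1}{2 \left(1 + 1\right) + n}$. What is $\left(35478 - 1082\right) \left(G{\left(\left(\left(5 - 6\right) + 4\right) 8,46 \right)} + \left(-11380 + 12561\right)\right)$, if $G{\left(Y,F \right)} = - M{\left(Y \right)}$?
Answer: $\frac{284343133}{7} \approx 4.062 \cdot 10^{7}$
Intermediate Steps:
$M{\left(n \right)} = \frac{1}{4 + n}$ ($M{\left(n \right)} = \frac{1}{2 \cdot 2 + n} = \frac{1}{4 + n}$)
$G{\left(Y,F \right)} = - \frac{1}{4 + Y}$
$\left(35478 - 1082\right) \left(G{\left(\left(\left(5 - 6\right) + 4\right) 8,46 \right)} + \left(-11380 + 12561\right)\right) = \left(35478 - 1082\right) \left(- \frac{1}{4 + \left(\left(5 - 6\right) + 4\right) 8} + \left(-11380 + 12561\right)\right) = 34396 \left(- \frac{1}{4 + \left(-1 + 4\right) 8} + 1181\right) = 34396 \left(- \frac{1}{4 + 3 \cdot 8} + 1181\right) = 34396 \left(- \frac{1}{4 + 24} + 1181\right) = 34396 \left(- \frac{1}{28} + 1181\right) = 34396 \cdot \frac{33067}{28} = \frac{284343133}{7}$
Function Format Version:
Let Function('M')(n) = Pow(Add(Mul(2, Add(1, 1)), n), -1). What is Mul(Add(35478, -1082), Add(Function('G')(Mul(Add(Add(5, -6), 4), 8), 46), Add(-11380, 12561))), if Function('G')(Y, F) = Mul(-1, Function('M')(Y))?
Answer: Rational(284343133, 7) ≈ 4.0620e+7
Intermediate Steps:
Function('M')(n) = Pow(Add(4, n), -1) (Function('M')(n) = Pow(Add(Mul(2, 2), n), -1) = Pow(Add(4, n), -1))
Function('G')(Y, F) = Mul(-1, Pow(Add(4, Y), -1))
Mul(Add(35478, -1082), Add(Function('G')(Mul(Add(Add(5, -6), 4), 8), 46), Add(-11380, 12561))) = Mul(Add(35478, -1082), Add(Mul(-1, Pow(Add(4, Mul(Add(Add(5, -6), 4), 8)), -1)), Add(-11380, 12561))) = Mul(34396, Add(Mul(-1, Pow(Add(4, Mul(Add(-1, 4), 8)), -1)), 1181)) = Mul(34396, Add(Mul(-1, Pow(Add(4, Mul(3, 8)), -1)), 1181)) = Mul(34396, Add(Mul(-1, Pow(Add(4, 24), -1)), 1181)) = Mul(34396, Add(Mul(-1, Pow(28, -1)), 1181)) = Mul(34396, Add(Mul(-1, Rational(1, 28)), 1181)) = Mul(34396, Add(Rational(-1, 28), 1181)) = Mul(34396, Rational(33067, 28)) = Rational(284343133, 7)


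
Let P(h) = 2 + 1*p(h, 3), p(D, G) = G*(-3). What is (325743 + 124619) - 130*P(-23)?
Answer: 451272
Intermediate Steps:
p(D, G) = -3*G
P(h) = -7 (P(h) = 2 + 1*(-3*3) = 2 + 1*(-9) = 2 - 9 = -7)
(325743 + 124619) - 130*P(-23) = (325743 + 124619) - 130*(-7) = 450362 + 910 = 451272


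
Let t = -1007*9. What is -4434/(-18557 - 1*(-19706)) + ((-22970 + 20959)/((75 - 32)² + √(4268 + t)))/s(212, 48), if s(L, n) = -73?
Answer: (-107894*√4795 + 198725793*I)/(27959*(√4795 - 1849*I)) ≈ -3.8441 - 0.00055719*I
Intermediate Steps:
t = -9063
-4434/(-18557 - 1*(-19706)) + ((-22970 + 20959)/((75 - 32)² + √(4268 + t)))/s(212, 48) = -4434/(-18557 - 1*(-19706)) + ((-22970 + 20959)/((75 - 32)² + √(4268 - 9063)))/(-73) = -4434/(-18557 + 19706) - 2011/(43² + √(-4795))*(-1/73) = -4434/1149 - 2011/(1849 + I*√4795)*(-1/73) = -4434*1/1149 + 2011/(73*(1849 + I*√4795)) = -1478/383 + 2011/(73*(1849 + I*√4795))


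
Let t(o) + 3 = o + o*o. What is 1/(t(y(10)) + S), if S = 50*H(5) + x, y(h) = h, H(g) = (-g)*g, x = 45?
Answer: -1/1098 ≈ -0.00091075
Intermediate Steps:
H(g) = -g²
t(o) = -3 + o + o² (t(o) = -3 + (o + o*o) = -3 + (o + o²) = -3 + o + o²)
S = -1205 (S = 50*(-1*5²) + 45 = 50*(-1*25) + 45 = 50*(-25) + 45 = -1250 + 45 = -1205)
1/(t(y(10)) + S) = 1/((-3 + 10 + 10²) - 1205) = 1/((-3 + 10 + 100) - 1205) = 1/(107 - 1205) = 1/(-1098) = -1/1098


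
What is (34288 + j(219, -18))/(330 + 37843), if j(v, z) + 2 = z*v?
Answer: 30344/38173 ≈ 0.79491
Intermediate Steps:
j(v, z) = -2 + v*z (j(v, z) = -2 + z*v = -2 + v*z)
(34288 + j(219, -18))/(330 + 37843) = (34288 + (-2 + 219*(-18)))/(330 + 37843) = (34288 + (-2 - 3942))/38173 = (34288 - 3944)*(1/38173) = 30344*(1/38173) = 30344/38173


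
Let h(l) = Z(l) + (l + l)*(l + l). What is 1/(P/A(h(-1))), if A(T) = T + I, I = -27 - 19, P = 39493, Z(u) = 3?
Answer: -39/39493 ≈ -0.00098752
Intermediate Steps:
h(l) = 3 + 4*l² (h(l) = 3 + (l + l)*(l + l) = 3 + (2*l)*(2*l) = 3 + 4*l²)
I = -46
A(T) = -46 + T (A(T) = T - 46 = -46 + T)
1/(P/A(h(-1))) = 1/(39493/(-46 + (3 + 4*(-1)²))) = 1/(39493/(-46 + (3 + 4*1))) = 1/(39493/(-46 + (3 + 4))) = 1/(39493/(-46 + 7)) = 1/(39493/(-39)) = 1/(39493*(-1/39)) = 1/(-39493/39) = -39/39493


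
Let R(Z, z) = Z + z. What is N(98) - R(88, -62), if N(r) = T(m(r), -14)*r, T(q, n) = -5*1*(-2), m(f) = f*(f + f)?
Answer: 954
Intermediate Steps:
m(f) = 2*f**2 (m(f) = f*(2*f) = 2*f**2)
T(q, n) = 10 (T(q, n) = -5*(-2) = 10)
N(r) = 10*r
N(98) - R(88, -62) = 10*98 - (88 - 62) = 980 - 1*26 = 980 - 26 = 954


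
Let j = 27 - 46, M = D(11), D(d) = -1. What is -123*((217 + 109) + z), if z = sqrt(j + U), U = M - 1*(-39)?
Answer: -40098 - 123*sqrt(19) ≈ -40634.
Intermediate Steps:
M = -1
j = -19
U = 38 (U = -1 - 1*(-39) = -1 + 39 = 38)
z = sqrt(19) (z = sqrt(-19 + 38) = sqrt(19) ≈ 4.3589)
-123*((217 + 109) + z) = -123*((217 + 109) + sqrt(19)) = -123*(326 + sqrt(19)) = -40098 - 123*sqrt(19)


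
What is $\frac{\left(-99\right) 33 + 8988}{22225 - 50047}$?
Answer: $- \frac{1907}{9274} \approx -0.20563$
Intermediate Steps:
$\frac{\left(-99\right) 33 + 8988}{22225 - 50047} = \frac{-3267 + 8988}{-27822} = 5721 \left(- \frac{1}{27822}\right) = - \frac{1907}{9274}$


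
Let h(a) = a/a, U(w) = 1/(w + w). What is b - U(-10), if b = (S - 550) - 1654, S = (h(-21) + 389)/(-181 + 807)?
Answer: -13792827/6260 ≈ -2203.3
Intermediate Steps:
U(w) = 1/(2*w)
h(a) = 1
S = 195/313 (S = (1 + 389)/(-181 + 807) = 390/626 = 390*(1/626) = 195/313 ≈ 0.62300)
b = -689657/313 (b = (195/313 - 550) - 1654 = -171955/313 - 1654 = -689657/313 ≈ -2203.4)
b - U(-10) = -689657/313 - 1/(2*(-10)) = -689657/313 - (-1)/(2*10) = -689657/313 - 1*(-1/20) = -689657/313 + 1/20 = -13792827/6260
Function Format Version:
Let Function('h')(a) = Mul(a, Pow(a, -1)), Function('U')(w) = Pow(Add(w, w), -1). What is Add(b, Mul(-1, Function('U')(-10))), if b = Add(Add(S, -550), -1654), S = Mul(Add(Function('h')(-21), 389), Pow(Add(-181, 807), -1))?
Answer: Rational(-13792827, 6260) ≈ -2203.3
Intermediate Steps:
Function('U')(w) = Mul(Rational(1, 2), Pow(w, -1)) (Function('U')(w) = Pow(Mul(2, w), -1) = Mul(Rational(1, 2), Pow(w, -1)))
Function('h')(a) = 1
S = Rational(195, 313) (S = Mul(Add(1, 389), Pow(Add(-181, 807), -1)) = Mul(390, Pow(626, -1)) = Mul(390, Rational(1, 626)) = Rational(195, 313) ≈ 0.62300)
b = Rational(-689657, 313) (b = Add(Add(Rational(195, 313), -550), -1654) = Add(Rational(-171955, 313), -1654) = Rational(-689657, 313) ≈ -2203.4)
Add(b, Mul(-1, Function('U')(-10))) = Add(Rational(-689657, 313), Mul(-1, Mul(Rational(1, 2), Pow(-10, -1)))) = Add(Rational(-689657, 313), Mul(-1, Mul(Rational(1, 2), Rational(-1, 10)))) = Add(Rational(-689657, 313), Mul(-1, Rational(-1, 20))) = Add(Rational(-689657, 313), Rational(1, 20)) = Rational(-13792827, 6260)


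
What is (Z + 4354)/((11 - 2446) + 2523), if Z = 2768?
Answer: 3561/44 ≈ 80.932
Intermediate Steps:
(Z + 4354)/((11 - 2446) + 2523) = (2768 + 4354)/((11 - 2446) + 2523) = 7122/(-2435 + 2523) = 7122/88 = 7122*(1/88) = 3561/44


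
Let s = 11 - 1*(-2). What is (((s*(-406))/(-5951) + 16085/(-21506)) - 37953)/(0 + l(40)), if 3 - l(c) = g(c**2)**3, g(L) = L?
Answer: 4857290877485/524215115392053382 ≈ 9.2658e-6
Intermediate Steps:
s = 13 (s = 11 + 2 = 13)
l(c) = 3 - c**6 (l(c) = 3 - (c**2)**3 = 3 - c**6)
(((s*(-406))/(-5951) + 16085/(-21506)) - 37953)/(0 + l(40)) = (((13*(-406))/(-5951) + 16085/(-21506)) - 37953)/(0 + (3 - 1*40**6)) = ((-5278*(-1/5951) + 16085*(-1/21506)) - 37953)/(0 + (3 - 1*4096000000)) = ((5278/5951 - 16085/21506) - 37953)/(0 + (3 - 4096000000)) = (17786833/127982206 - 37953)/(0 - 4095999997) = -4857290877485/127982206/(-4095999997) = -4857290877485/127982206*(-1/4095999997) = 4857290877485/524215115392053382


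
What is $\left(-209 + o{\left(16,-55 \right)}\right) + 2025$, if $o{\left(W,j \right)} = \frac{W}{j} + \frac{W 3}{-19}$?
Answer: $\frac{1894776}{1045} \approx 1813.2$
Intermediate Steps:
$o{\left(W,j \right)} = - \frac{3 W}{19} + \frac{W}{j}$ ($o{\left(W,j \right)} = \frac{W}{j} + 3 W \left(- \frac{1}{19}\right) = \frac{W}{j} - \frac{3 W}{19} = - \frac{3 W}{19} + \frac{W}{j}$)
$\left(-209 + o{\left(16,-55 \right)}\right) + 2025 = \left(-209 + \left(\left(- \frac{3}{19}\right) 16 + \frac{16}{-55}\right)\right) + 2025 = \left(-209 + \left(- \frac{48}{19} + 16 \left(- \frac{1}{55}\right)\right)\right) + 2025 = \left(-209 - \frac{2944}{1045}\right) + 2025 = - \frac{221349}{1045} + 2025 = \frac{1894776}{1045}$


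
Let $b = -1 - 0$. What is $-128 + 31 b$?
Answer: $-159$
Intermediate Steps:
$b = -1$ ($b = -1 + 0 = -1$)
$-128 + 31 b = -128 + 31 \left(-1\right) = -128 - 31 = -159$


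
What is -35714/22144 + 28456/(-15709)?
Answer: -595580445/173930048 ≈ -3.4243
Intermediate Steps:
-35714/22144 + 28456/(-15709) = -35714*1/22144 + 28456*(-1/15709) = -17857/11072 - 28456/15709 = -595580445/173930048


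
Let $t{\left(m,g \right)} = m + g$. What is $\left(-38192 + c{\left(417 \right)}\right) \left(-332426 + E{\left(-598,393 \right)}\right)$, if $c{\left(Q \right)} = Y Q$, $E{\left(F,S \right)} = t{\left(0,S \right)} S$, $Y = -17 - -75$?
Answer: $2492745862$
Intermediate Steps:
$t{\left(m,g \right)} = g + m$
$Y = 58$ ($Y = -17 + 75 = 58$)
$E{\left(F,S \right)} = S^{2}$ ($E{\left(F,S \right)} = \left(S + 0\right) S = S S = S^{2}$)
$c{\left(Q \right)} = 58 Q$
$\left(-38192 + c{\left(417 \right)}\right) \left(-332426 + E{\left(-598,393 \right)}\right) = \left(-38192 + 58 \cdot 417\right) \left(-332426 + 393^{2}\right) = \left(-38192 + 24186\right) \left(-332426 + 154449\right) = \left(-14006\right) \left(-177977\right) = 2492745862$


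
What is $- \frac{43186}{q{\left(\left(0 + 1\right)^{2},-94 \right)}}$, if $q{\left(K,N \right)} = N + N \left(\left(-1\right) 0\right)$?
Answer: $\frac{21593}{47} \approx 459.43$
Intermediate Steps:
$q{\left(K,N \right)} = N$ ($q{\left(K,N \right)} = N + N 0 = N + 0 = N$)
$- \frac{43186}{q{\left(\left(0 + 1\right)^{2},-94 \right)}} = - \frac{43186}{-94} = \left(-43186\right) \left(- \frac{1}{94}\right) = \frac{21593}{47}$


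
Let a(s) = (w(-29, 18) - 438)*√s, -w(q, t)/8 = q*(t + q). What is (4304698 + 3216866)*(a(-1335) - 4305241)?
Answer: -32382145716924 - 22489476360*I*√1335 ≈ -3.2382e+13 - 8.2171e+11*I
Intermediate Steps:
w(q, t) = -8*q*(q + t) (w(q, t) = -8*q*(t + q) = -8*q*(q + t))
a(s) = -2990*√s (a(s) = (-8*(-29)*(-29 + 18) - 438)*√s = (-8*(-29)*(-11) - 438)*√s = (-2552 - 438)*√s = -2990*√s)
(4304698 + 3216866)*(a(-1335) - 4305241) = (4304698 + 3216866)*(-2990*I*√1335 - 4305241) = 7521564*(-2990*I*√1335 - 4305241) = 7521564*(-4305241 - 2990*I*√1335) = -32382145716924 - 22489476360*I*√1335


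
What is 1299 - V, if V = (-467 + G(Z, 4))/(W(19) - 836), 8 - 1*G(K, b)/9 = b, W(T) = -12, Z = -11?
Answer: 1101121/848 ≈ 1298.5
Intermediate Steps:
G(K, b) = 72 - 9*b
V = 431/848 (V = (-467 + (72 - 9*4))/(-12 - 836) = (-467 + (72 - 36))/(-848) = (-467 + 36)*(-1/848) = -431*(-1/848) = 431/848 ≈ 0.50826)
1299 - V = 1299 - 1*431/848 = 1299 - 431/848 = 1101121/848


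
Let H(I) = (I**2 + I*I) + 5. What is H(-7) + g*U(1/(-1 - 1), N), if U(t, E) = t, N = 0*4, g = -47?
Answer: 253/2 ≈ 126.50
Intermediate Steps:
H(I) = 5 + 2*I**2 (H(I) = (I**2 + I**2) + 5 = 2*I**2 + 5 = 5 + 2*I**2)
N = 0
H(-7) + g*U(1/(-1 - 1), N) = (5 + 2*(-7)**2) - 47/(-1 - 1) = (5 + 2*49) - 47/(-2) = (5 + 98) - 47*(-1/2) = 103 + 47/2 = 253/2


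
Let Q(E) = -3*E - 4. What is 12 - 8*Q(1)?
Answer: 68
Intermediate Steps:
Q(E) = -4 - 3*E
12 - 8*Q(1) = 12 - 8*(-4 - 3*1) = 12 - 8*(-4 - 3) = 12 - 8*(-7) = 12 + 56 = 68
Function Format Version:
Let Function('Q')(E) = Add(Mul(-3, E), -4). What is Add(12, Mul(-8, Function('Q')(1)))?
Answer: 68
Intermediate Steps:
Function('Q')(E) = Add(-4, Mul(-3, E))
Add(12, Mul(-8, Function('Q')(1))) = Add(12, Mul(-8, Add(-4, Mul(-3, 1)))) = Add(12, Mul(-8, Add(-4, -3))) = Add(12, Mul(-8, -7)) = Add(12, 56) = 68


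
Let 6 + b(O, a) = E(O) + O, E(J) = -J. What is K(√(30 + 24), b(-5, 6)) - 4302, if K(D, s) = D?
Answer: -4302 + 3*√6 ≈ -4294.6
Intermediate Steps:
b(O, a) = -6 (b(O, a) = -6 + (-O + O) = -6 + 0 = -6)
K(√(30 + 24), b(-5, 6)) - 4302 = √(30 + 24) - 4302 = √54 - 4302 = 3*√6 - 4302 = -4302 + 3*√6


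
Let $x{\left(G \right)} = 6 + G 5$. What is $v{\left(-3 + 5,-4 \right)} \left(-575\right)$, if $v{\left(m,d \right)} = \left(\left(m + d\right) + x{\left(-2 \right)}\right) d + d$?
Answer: $-11500$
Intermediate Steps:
$x{\left(G \right)} = 6 + 5 G$
$v{\left(m,d \right)} = d + d \left(-4 + d + m\right)$ ($v{\left(m,d \right)} = \left(\left(m + d\right) + \left(6 + 5 \left(-2\right)\right)\right) d + d = \left(\left(d + m\right) + \left(6 - 10\right)\right) d + d = \left(\left(d + m\right) - 4\right) d + d = \left(-4 + d + m\right) d + d = d \left(-4 + d + m\right) + d = d + d \left(-4 + d + m\right)$)
$v{\left(-3 + 5,-4 \right)} \left(-575\right) = - 4 \left(-3 - 4 + \left(-3 + 5\right)\right) \left(-575\right) = - 4 \left(-3 - 4 + 2\right) \left(-575\right) = \left(-4\right) \left(-5\right) \left(-575\right) = 20 \left(-575\right) = -11500$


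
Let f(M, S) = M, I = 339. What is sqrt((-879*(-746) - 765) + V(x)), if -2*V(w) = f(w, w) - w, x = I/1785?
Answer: sqrt(654969) ≈ 809.30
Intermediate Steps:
x = 113/595 (x = 339/1785 = 339*(1/1785) = 113/595 ≈ 0.18992)
V(w) = 0 (V(w) = -(w - w)/2 = -1/2*0 = 0)
sqrt((-879*(-746) - 765) + V(x)) = sqrt((-879*(-746) - 765) + 0) = sqrt((655734 - 765) + 0) = sqrt(654969 + 0) = sqrt(654969)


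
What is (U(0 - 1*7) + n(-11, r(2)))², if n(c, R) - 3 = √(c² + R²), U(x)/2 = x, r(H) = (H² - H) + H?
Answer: (11 - √137)² ≈ 0.49660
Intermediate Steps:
r(H) = H²
U(x) = 2*x
n(c, R) = 3 + √(R² + c²) (n(c, R) = 3 + √(c² + R²) = 3 + √(R² + c²))
(U(0 - 1*7) + n(-11, r(2)))² = (2*(0 - 1*7) + (3 + √((2²)² + (-11)²)))² = (2*(0 - 7) + (3 + √(4² + 121)))² = (2*(-7) + (3 + √(16 + 121)))² = (-14 + (3 + √137))² = (-11 + √137)²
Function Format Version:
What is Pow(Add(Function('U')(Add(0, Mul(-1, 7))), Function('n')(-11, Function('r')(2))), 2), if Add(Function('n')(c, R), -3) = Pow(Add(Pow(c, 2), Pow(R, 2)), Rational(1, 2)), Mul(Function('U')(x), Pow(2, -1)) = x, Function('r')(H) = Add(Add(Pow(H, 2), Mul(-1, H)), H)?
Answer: Pow(Add(11, Mul(-1, Pow(137, Rational(1, 2)))), 2) ≈ 0.49660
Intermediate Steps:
Function('r')(H) = Pow(H, 2)
Function('U')(x) = Mul(2, x)
Function('n')(c, R) = Add(3, Pow(Add(Pow(R, 2), Pow(c, 2)), Rational(1, 2))) (Function('n')(c, R) = Add(3, Pow(Add(Pow(c, 2), Pow(R, 2)), Rational(1, 2))) = Add(3, Pow(Add(Pow(R, 2), Pow(c, 2)), Rational(1, 2))))
Pow(Add(Function('U')(Add(0, Mul(-1, 7))), Function('n')(-11, Function('r')(2))), 2) = Pow(Add(Mul(2, Add(0, Mul(-1, 7))), Add(3, Pow(Add(Pow(Pow(2, 2), 2), Pow(-11, 2)), Rational(1, 2)))), 2) = Pow(Add(Mul(2, Add(0, -7)), Add(3, Pow(Add(Pow(4, 2), 121), Rational(1, 2)))), 2) = Pow(Add(Mul(2, -7), Add(3, Pow(Add(16, 121), Rational(1, 2)))), 2) = Pow(Add(-14, Add(3, Pow(137, Rational(1, 2)))), 2) = Pow(Add(-11, Pow(137, Rational(1, 2))), 2)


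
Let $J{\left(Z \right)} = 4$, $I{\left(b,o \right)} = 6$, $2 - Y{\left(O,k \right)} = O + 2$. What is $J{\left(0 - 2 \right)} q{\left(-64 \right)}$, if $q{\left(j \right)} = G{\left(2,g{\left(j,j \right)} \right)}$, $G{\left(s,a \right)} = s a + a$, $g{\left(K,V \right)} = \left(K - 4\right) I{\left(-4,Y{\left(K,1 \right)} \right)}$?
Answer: $-4896$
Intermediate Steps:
$Y{\left(O,k \right)} = - O$ ($Y{\left(O,k \right)} = 2 - \left(O + 2\right) = 2 - \left(2 + O\right) = - O$)
$g{\left(K,V \right)} = -24 + 6 K$ ($g{\left(K,V \right)} = \left(K - 4\right) 6 = \left(-4 + K\right) 6 = -24 + 6 K$)
$G{\left(s,a \right)} = a + a s$ ($G{\left(s,a \right)} = a s + a = a + a s$)
$q{\left(j \right)} = -72 + 18 j$ ($q{\left(j \right)} = \left(-24 + 6 j\right) \left(1 + 2\right) = \left(-24 + 6 j\right) 3 = -72 + 18 j$)
$J{\left(0 - 2 \right)} q{\left(-64 \right)} = 4 \left(-72 + 18 \left(-64\right)\right) = 4 \left(-72 - 1152\right) = 4 \left(-1224\right) = -4896$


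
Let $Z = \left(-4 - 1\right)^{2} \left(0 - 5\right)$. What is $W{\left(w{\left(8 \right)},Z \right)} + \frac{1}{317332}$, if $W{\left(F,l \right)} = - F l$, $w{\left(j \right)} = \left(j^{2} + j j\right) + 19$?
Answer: $\frac{5830975501}{317332} \approx 18375.0$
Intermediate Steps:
$w{\left(j \right)} = 19 + 2 j^{2}$ ($w{\left(j \right)} = \left(j^{2} + j^{2}\right) + 19 = 2 j^{2} + 19 = 19 + 2 j^{2}$)
$Z = -125$ ($Z = \left(-5\right)^{2} \left(-5\right) = 25 \left(-5\right) = -125$)
$W{\left(F,l \right)} = - F l$
$W{\left(w{\left(8 \right)},Z \right)} + \frac{1}{317332} = \left(-1\right) \left(19 + 2 \cdot 8^{2}\right) \left(-125\right) + \frac{1}{317332} = \left(-1\right) \left(19 + 2 \cdot 64\right) \left(-125\right) + \frac{1}{317332} = \left(-1\right) \left(19 + 128\right) \left(-125\right) + \frac{1}{317332} = \left(-1\right) 147 \left(-125\right) + \frac{1}{317332} = 18375 + \frac{1}{317332} = \frac{5830975501}{317332}$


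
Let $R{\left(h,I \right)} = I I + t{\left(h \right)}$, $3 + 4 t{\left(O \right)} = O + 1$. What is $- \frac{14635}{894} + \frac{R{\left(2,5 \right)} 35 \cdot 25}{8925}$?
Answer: $- \frac{70515}{5066} \approx -13.919$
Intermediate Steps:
$t{\left(O \right)} = - \frac{1}{2} + \frac{O}{4}$ ($t{\left(O \right)} = - \frac{3}{4} + \frac{O + 1}{4} = - \frac{3}{4} + \frac{1 + O}{4} = - \frac{3}{4} + \left(\frac{1}{4} + \frac{O}{4}\right) = - \frac{1}{2} + \frac{O}{4}$)
$R{\left(h,I \right)} = - \frac{1}{2} + I^{2} + \frac{h}{4}$ ($R{\left(h,I \right)} = I I + \left(- \frac{1}{2} + \frac{h}{4}\right) = I^{2} + \left(- \frac{1}{2} + \frac{h}{4}\right) = - \frac{1}{2} + I^{2} + \frac{h}{4}$)
$- \frac{14635}{894} + \frac{R{\left(2,5 \right)} 35 \cdot 25}{8925} = - \frac{14635}{894} + \frac{\left(- \frac{1}{2} + 5^{2} + \frac{1}{4} \cdot 2\right) 35 \cdot 25}{8925} = \left(-14635\right) \frac{1}{894} + \left(- \frac{1}{2} + 25 + \frac{1}{2}\right) 35 \cdot 25 \cdot \frac{1}{8925} = - \frac{14635}{894} + 25 \cdot 35 \cdot 25 \cdot \frac{1}{8925} = - \frac{14635}{894} + 875 \cdot 25 \cdot \frac{1}{8925} = - \frac{14635}{894} + 21875 \cdot \frac{1}{8925} = - \frac{14635}{894} + \frac{125}{51} = - \frac{70515}{5066}$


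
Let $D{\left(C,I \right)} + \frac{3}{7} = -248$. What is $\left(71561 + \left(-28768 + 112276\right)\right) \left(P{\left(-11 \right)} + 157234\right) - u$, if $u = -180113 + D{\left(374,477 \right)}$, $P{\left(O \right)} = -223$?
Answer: $\frac{170434033843}{7} \approx 2.4348 \cdot 10^{10}$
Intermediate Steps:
$D{\left(C,I \right)} = - \frac{1739}{7}$ ($D{\left(C,I \right)} = - \frac{3}{7} - 248 = - \frac{1739}{7}$)
$u = - \frac{1262530}{7}$ ($u = -180113 - \frac{1739}{7} = - \frac{1262530}{7} \approx -1.8036 \cdot 10^{5}$)
$\left(71561 + \left(-28768 + 112276\right)\right) \left(P{\left(-11 \right)} + 157234\right) - u = \left(71561 + \left(-28768 + 112276\right)\right) \left(-223 + 157234\right) - - \frac{1262530}{7} = \left(71561 + 83508\right) 157011 + \frac{1262530}{7} = 155069 \cdot 157011 + \frac{1262530}{7} = 24347538759 + \frac{1262530}{7} = \frac{170434033843}{7}$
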